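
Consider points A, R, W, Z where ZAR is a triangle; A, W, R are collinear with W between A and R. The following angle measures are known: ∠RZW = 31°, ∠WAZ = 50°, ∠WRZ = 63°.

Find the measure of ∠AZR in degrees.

∠AZR = 67°

1. ∠RAZ = 50°  [W on ray AR]
2. ∠ARZ = 63°  [W on ray RA]
3. ∠AZR = 67°  [△ZAR]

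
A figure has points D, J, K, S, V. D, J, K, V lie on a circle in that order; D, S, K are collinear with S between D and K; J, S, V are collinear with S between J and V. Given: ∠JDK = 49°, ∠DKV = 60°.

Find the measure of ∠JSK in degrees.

1. ∠DJV = 60°  [same arc DV]
2. ∠DSJ = 71°  [△DSJ]
3. ∠JSK = 109°  [linear pair at S on DK]

∠JSK = 109°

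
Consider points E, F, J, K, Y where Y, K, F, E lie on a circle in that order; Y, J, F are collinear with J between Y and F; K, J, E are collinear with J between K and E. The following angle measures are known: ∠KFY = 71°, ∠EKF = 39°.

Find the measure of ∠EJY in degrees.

1. ∠KEY = 71°  [same arc YK]
2. ∠EYF = 39°  [same arc FE]
3. ∠EJY = 70°  [△YJE]

∠EJY = 70°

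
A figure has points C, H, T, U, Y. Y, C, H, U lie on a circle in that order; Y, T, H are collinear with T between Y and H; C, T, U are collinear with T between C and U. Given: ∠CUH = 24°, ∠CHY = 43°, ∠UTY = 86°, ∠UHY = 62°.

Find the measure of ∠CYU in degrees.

1. ∠CUY = 43°  [same arc YC]
2. ∠UCY = 62°  [same arc YU]
3. ∠CYU = 75°  [△YCU]

∠CYU = 75°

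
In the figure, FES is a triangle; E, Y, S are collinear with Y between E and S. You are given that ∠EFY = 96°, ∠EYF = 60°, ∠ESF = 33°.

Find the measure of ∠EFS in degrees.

∠EFS = 123°

1. ∠FEY = 24°  [△FEY]
2. ∠FES = 24°  [Y on ray ES]
3. ∠EFS = 123°  [△FES]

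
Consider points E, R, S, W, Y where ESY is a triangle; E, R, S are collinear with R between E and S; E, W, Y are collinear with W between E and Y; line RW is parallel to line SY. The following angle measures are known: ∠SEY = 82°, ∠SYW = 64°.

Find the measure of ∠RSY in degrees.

∠RSY = 34°

1. ∠EYS = 64°  [W on ray YE]
2. ∠ESY = 34°  [△ESY]
3. ∠RSY = 34°  [R on ray SE]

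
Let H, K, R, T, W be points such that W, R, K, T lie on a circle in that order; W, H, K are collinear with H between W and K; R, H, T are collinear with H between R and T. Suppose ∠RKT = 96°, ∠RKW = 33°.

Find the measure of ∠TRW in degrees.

1. ∠RWT = 84°  [cyclic WRKT, opposite ∠W+∠K]
2. ∠RTW = 33°  [same arc WR]
3. ∠TRW = 63°  [△WRT]

∠TRW = 63°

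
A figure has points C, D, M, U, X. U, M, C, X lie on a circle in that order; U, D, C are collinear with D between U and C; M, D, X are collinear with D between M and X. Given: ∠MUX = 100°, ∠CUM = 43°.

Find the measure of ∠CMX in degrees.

∠CMX = 57°

1. ∠MCX = 80°  [cyclic UMCX, opposite ∠U+∠C]
2. ∠CXM = 43°  [same arc MC]
3. ∠CMX = 57°  [△MCX]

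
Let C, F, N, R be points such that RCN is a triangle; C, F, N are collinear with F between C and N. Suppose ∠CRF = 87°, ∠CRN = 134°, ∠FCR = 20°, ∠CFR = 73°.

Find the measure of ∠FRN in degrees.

∠FRN = 47°

1. ∠NCR = 20°  [F on ray CN]
2. ∠NFR = 107°  [linear pair at F on CN]
3. ∠CNR = 26°  [△RCN]
4. ∠FNR = 26°  [F on ray NC]
5. ∠FRN = 47°  [△RFN]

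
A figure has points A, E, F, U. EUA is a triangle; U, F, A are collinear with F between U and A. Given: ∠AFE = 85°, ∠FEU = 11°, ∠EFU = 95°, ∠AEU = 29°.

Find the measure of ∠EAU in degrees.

1. ∠EUF = 74°  [△EUF]
2. ∠AUE = 74°  [F on ray UA]
3. ∠EAU = 77°  [△EUA]

∠EAU = 77°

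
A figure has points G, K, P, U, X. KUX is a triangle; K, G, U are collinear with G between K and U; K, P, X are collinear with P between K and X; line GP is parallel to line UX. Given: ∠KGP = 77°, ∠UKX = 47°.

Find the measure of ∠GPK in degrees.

1. ∠KUX = 77°  [GP∥UX, corresponding at G]
2. ∠KXU = 56°  [△KUX]
3. ∠GPK = 56°  [GP∥UX, corresponding at P]

∠GPK = 56°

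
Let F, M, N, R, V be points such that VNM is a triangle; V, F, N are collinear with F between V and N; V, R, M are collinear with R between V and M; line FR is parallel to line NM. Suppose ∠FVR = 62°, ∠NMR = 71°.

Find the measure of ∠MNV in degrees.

∠MNV = 47°

1. ∠MVN = 62°  [F on VN, R on VM]
2. ∠NMV = 71°  [R on ray MV]
3. ∠MNV = 47°  [△VNM]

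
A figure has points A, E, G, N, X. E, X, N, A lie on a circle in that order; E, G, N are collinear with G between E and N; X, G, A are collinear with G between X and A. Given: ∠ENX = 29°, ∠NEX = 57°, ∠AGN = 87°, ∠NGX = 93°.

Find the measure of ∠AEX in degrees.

1. ∠AXN = 58°  [△XGN]
2. ∠NAX = 57°  [same arc XN]
3. ∠ANX = 65°  [△XNA]
4. ∠AEX = 115°  [cyclic EXNA, opposite ∠E+∠N]

∠AEX = 115°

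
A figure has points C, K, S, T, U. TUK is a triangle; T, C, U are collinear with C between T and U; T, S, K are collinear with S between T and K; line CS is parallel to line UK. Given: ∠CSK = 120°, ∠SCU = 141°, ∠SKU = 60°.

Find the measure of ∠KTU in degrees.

1. ∠SCT = 39°  [linear pair at C on TU]
2. ∠TKU = 60°  [S on ray KT]
3. ∠KUT = 39°  [CS∥UK, corresponding at C]
4. ∠KTU = 81°  [△TUK]

∠KTU = 81°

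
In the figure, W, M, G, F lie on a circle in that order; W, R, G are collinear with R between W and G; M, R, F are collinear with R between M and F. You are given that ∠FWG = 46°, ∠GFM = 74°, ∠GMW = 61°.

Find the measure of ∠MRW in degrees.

∠MRW = 91°

1. ∠FMG = 46°  [same arc GF]
2. ∠GWM = 74°  [same arc MG]
3. ∠MGW = 45°  [△WMG]
4. ∠GRM = 89°  [△MRG]
5. ∠MRW = 91°  [linear pair at R on WG]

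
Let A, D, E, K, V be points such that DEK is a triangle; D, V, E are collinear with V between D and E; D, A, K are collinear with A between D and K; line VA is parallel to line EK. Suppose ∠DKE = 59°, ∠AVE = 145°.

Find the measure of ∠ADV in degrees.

∠ADV = 86°

1. ∠DAV = 59°  [VA∥EK, corresponding at A]
2. ∠AVD = 35°  [linear pair at V on DE]
3. ∠ADV = 86°  [△DVA]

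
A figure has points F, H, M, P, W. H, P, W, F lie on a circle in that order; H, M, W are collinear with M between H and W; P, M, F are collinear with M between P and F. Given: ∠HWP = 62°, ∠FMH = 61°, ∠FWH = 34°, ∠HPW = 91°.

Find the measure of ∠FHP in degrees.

∠FHP = 84°

1. ∠HFP = 62°  [same arc HP]
2. ∠FPH = 34°  [same arc HF]
3. ∠FHP = 84°  [△HPF]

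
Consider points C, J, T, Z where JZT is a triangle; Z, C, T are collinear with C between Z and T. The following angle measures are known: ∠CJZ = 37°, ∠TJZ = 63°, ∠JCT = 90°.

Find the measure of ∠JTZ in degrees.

∠JTZ = 64°

1. ∠JCZ = 90°  [linear pair at C on ZT]
2. ∠CZJ = 53°  [△JZC]
3. ∠JZT = 53°  [C on ray ZT]
4. ∠JTZ = 64°  [△JZT]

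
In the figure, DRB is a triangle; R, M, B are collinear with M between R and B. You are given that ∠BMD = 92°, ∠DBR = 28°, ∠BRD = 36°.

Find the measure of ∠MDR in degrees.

∠MDR = 56°

1. ∠DMR = 88°  [linear pair at M on RB]
2. ∠DRM = 36°  [M on ray RB]
3. ∠MDR = 56°  [△DRM]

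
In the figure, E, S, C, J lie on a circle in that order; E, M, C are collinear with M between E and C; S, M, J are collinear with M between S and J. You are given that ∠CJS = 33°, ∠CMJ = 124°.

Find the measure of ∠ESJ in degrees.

1. ∠CES = 33°  [same arc SC]
2. ∠EMS = 124°  [vertical angles at M]
3. ∠ESJ = 23°  [△EMS]

∠ESJ = 23°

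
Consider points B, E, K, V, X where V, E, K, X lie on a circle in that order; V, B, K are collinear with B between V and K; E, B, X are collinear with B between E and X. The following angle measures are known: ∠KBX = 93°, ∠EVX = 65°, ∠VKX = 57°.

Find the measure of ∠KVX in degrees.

1. ∠EXK = 30°  [△KBX]
2. ∠EKX = 115°  [cyclic VEKX, opposite ∠V+∠K]
3. ∠KEX = 35°  [△EKX]
4. ∠KVX = 35°  [same arc KX]

∠KVX = 35°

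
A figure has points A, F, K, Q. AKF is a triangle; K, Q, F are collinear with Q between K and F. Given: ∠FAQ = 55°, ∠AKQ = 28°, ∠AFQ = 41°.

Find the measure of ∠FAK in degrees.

1. ∠AKF = 28°  [Q on ray KF]
2. ∠AFK = 41°  [Q on ray FK]
3. ∠FAK = 111°  [△AKF]

∠FAK = 111°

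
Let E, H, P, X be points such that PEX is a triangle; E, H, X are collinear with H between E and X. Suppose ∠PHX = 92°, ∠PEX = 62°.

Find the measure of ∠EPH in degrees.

∠EPH = 30°

1. ∠EHP = 88°  [linear pair at H on EX]
2. ∠HEP = 62°  [H on ray EX]
3. ∠EPH = 30°  [△PEH]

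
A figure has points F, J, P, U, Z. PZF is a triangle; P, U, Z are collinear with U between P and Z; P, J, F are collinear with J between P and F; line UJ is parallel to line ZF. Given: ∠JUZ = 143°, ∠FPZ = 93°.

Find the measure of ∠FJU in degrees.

∠FJU = 130°

1. ∠JUP = 37°  [linear pair at U on PZ]
2. ∠JPU = 93°  [U on PZ, J on PF]
3. ∠PJU = 50°  [△PUJ]
4. ∠FJU = 130°  [linear pair at J on PF]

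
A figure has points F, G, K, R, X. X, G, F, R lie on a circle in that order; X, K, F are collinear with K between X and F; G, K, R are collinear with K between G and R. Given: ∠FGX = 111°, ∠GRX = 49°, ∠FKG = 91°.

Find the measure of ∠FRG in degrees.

1. ∠GFX = 49°  [same arc XG]
2. ∠FXG = 20°  [△XGF]
3. ∠FRG = 20°  [same arc GF]

∠FRG = 20°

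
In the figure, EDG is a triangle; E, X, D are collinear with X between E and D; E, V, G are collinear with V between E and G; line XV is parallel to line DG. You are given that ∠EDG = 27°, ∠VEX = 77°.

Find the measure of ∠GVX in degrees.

1. ∠EXV = 27°  [XV∥DG, corresponding at X]
2. ∠EVX = 76°  [△EXV]
3. ∠GVX = 104°  [linear pair at V on EG]

∠GVX = 104°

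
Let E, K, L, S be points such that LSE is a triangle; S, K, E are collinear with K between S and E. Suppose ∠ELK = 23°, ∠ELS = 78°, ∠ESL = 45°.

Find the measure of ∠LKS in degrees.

1. ∠LES = 57°  [△LSE]
2. ∠KEL = 57°  [K on ray ES]
3. ∠EKL = 100°  [△LKE]
4. ∠LKS = 80°  [linear pair at K on SE]

∠LKS = 80°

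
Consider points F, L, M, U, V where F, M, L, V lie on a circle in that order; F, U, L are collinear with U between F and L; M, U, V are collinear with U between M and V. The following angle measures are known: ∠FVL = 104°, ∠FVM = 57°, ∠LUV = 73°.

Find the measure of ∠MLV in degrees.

1. ∠FML = 76°  [cyclic FMLV, opposite ∠M+∠V]
2. ∠FLM = 57°  [same arc FM]
3. ∠FUM = 73°  [vertical angles at U]
4. ∠LFM = 47°  [△FML]
5. ∠LUM = 107°  [linear pair at U on FL]
6. ∠LVM = 47°  [same arc ML]
7. ∠LMV = 16°  [△MUL]
8. ∠MLV = 117°  [△MLV]

∠MLV = 117°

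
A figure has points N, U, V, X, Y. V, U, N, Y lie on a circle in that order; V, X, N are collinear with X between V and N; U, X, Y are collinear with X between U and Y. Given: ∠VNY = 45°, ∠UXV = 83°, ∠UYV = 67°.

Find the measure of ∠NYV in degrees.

∠NYV = 119°

1. ∠VUY = 45°  [same arc VY]
2. ∠NVU = 52°  [△VXU]
3. ∠UNV = 67°  [same arc VU]
4. ∠NUV = 61°  [△VUN]
5. ∠NYV = 119°  [cyclic VUNY, opposite ∠U+∠Y]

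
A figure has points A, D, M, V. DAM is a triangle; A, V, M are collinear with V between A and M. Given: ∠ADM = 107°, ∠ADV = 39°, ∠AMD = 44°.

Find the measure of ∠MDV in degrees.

∠MDV = 68°

1. ∠DAM = 29°  [△DAM]
2. ∠DMV = 44°  [V on ray MA]
3. ∠DAV = 29°  [V on ray AM]
4. ∠AVD = 112°  [△DAV]
5. ∠DVM = 68°  [linear pair at V on AM]
6. ∠MDV = 68°  [△DVM]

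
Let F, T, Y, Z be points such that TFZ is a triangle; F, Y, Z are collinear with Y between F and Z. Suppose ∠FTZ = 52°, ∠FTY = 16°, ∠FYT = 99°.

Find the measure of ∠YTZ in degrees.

1. ∠TFY = 65°  [△TFY]
2. ∠TYZ = 81°  [linear pair at Y on FZ]
3. ∠TFZ = 65°  [Y on ray FZ]
4. ∠FZT = 63°  [△TFZ]
5. ∠TZY = 63°  [Y on ray ZF]
6. ∠YTZ = 36°  [△TYZ]

∠YTZ = 36°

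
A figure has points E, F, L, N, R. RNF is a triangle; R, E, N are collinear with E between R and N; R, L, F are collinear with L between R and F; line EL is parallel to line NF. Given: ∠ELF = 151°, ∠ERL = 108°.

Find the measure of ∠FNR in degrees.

1. ∠ELR = 29°  [linear pair at L on RF]
2. ∠LER = 43°  [△REL]
3. ∠FNR = 43°  [EL∥NF, corresponding at E]

∠FNR = 43°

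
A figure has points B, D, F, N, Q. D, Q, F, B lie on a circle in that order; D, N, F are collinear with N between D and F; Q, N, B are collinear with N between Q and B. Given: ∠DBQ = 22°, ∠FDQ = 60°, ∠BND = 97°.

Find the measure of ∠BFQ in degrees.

∠BFQ = 59°

1. ∠DFQ = 22°  [same arc DQ]
2. ∠FBQ = 60°  [same arc QF]
3. ∠FNQ = 97°  [vertical angles at N]
4. ∠BQF = 61°  [△QNF]
5. ∠BFQ = 59°  [△QFB]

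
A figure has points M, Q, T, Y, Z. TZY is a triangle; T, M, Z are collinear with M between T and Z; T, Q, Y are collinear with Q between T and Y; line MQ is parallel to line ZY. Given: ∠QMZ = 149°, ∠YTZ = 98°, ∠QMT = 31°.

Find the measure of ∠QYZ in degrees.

∠QYZ = 51°

1. ∠MTQ = 98°  [M on TZ, Q on TY]
2. ∠MQT = 51°  [△TMQ]
3. ∠MQY = 129°  [linear pair at Q on TY]
4. ∠QYZ = 51°  [MQ∥ZY, co-interior at Y–Q]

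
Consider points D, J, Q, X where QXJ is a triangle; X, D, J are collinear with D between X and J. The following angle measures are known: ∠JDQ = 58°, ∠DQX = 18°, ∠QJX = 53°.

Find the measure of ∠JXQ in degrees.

∠JXQ = 40°

1. ∠QDX = 122°  [linear pair at D on XJ]
2. ∠DXQ = 40°  [△QXD]
3. ∠JXQ = 40°  [D on ray XJ]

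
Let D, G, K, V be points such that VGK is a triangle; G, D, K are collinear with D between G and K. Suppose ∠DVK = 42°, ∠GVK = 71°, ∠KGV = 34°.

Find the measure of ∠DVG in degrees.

∠DVG = 29°

1. ∠GKV = 75°  [△VGK]
2. ∠DGV = 34°  [D on ray GK]
3. ∠DKV = 75°  [D on ray KG]
4. ∠KDV = 63°  [△VDK]
5. ∠GDV = 117°  [linear pair at D on GK]
6. ∠DVG = 29°  [△VGD]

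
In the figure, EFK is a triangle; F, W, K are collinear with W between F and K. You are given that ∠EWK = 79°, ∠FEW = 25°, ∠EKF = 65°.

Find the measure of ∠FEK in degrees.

1. ∠EWF = 101°  [linear pair at W on FK]
2. ∠EFW = 54°  [△EFW]
3. ∠EFK = 54°  [W on ray FK]
4. ∠FEK = 61°  [△EFK]

∠FEK = 61°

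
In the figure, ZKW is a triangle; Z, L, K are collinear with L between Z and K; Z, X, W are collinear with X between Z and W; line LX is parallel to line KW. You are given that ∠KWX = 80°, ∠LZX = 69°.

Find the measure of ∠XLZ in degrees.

1. ∠KWZ = 80°  [X on ray WZ]
2. ∠KZW = 69°  [L on ZK, X on ZW]
3. ∠WKZ = 31°  [△ZKW]
4. ∠XLZ = 31°  [LX∥KW, corresponding at L]

∠XLZ = 31°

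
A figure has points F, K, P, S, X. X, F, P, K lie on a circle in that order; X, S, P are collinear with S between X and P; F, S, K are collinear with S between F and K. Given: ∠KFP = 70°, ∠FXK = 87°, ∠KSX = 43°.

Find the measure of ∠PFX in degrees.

∠PFX = 96°

1. ∠FPK = 93°  [cyclic XFPK, opposite ∠X+∠P]
2. ∠FSP = 43°  [vertical angles at S]
3. ∠FKP = 17°  [△FPK]
4. ∠FPX = 67°  [△FSP]
5. ∠FXP = 17°  [same arc FP]
6. ∠PFX = 96°  [△XFP]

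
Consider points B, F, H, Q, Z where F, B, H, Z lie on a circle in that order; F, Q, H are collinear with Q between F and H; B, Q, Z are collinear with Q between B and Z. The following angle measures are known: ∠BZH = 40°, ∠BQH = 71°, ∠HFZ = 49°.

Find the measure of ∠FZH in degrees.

∠FZH = 100°

1. ∠BFH = 40°  [same arc BH]
2. ∠BQF = 109°  [linear pair at Q on FH]
3. ∠FBZ = 31°  [△FQB]
4. ∠FHZ = 31°  [same arc FZ]
5. ∠FZH = 100°  [△FHZ]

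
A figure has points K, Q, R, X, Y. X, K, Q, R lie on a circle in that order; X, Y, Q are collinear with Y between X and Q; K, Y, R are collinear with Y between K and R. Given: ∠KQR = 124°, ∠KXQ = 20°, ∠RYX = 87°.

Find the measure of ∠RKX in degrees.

1. ∠KRQ = 20°  [same arc KQ]
2. ∠QYR = 93°  [linear pair at Y on XQ]
3. ∠RQX = 67°  [△QYR]
4. ∠RKX = 67°  [same arc XR]

∠RKX = 67°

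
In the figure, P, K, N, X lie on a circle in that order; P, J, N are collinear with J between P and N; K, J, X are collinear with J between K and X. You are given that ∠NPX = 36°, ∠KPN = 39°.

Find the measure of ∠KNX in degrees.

1. ∠NKX = 36°  [same arc NX]
2. ∠KXN = 39°  [same arc KN]
3. ∠KNX = 105°  [△KNX]

∠KNX = 105°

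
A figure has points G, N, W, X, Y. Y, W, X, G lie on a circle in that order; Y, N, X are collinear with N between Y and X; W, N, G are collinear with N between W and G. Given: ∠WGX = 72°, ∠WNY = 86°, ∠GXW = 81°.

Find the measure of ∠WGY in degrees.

1. ∠WYX = 72°  [same arc WX]
2. ∠GWY = 22°  [△YNW]
3. ∠GYW = 99°  [cyclic YWXG, opposite ∠Y+∠X]
4. ∠WGY = 59°  [△YWG]

∠WGY = 59°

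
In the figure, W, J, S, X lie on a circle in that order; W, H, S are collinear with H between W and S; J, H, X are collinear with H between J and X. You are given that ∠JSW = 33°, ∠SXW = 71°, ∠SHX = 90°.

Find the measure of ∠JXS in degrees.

∠JXS = 38°

1. ∠SJW = 109°  [cyclic WJSX, opposite ∠J+∠X]
2. ∠JWS = 38°  [△WJS]
3. ∠JXS = 38°  [same arc JS]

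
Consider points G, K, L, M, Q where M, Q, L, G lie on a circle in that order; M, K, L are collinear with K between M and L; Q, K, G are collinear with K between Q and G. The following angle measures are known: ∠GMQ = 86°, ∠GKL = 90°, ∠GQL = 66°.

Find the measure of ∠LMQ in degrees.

∠LMQ = 20°

1. ∠GLQ = 94°  [cyclic MQLG, opposite ∠M+∠L]
2. ∠LGQ = 20°  [△QLG]
3. ∠LMQ = 20°  [same arc QL]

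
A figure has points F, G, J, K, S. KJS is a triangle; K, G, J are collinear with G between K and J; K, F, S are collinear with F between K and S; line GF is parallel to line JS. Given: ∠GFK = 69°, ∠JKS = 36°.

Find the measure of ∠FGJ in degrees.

1. ∠JSK = 69°  [GF∥JS, corresponding at F]
2. ∠KJS = 75°  [△KJS]
3. ∠FGK = 75°  [GF∥JS, corresponding at G]
4. ∠FGJ = 105°  [linear pair at G on KJ]

∠FGJ = 105°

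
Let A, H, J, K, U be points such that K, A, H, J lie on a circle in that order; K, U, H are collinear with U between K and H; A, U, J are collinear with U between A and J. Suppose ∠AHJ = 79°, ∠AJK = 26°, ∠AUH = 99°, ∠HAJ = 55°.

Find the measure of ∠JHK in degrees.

∠JHK = 53°

1. ∠AKJ = 101°  [cyclic KAHJ, opposite ∠K+∠H]
2. ∠JAK = 53°  [△KAJ]
3. ∠JHK = 53°  [same arc KJ]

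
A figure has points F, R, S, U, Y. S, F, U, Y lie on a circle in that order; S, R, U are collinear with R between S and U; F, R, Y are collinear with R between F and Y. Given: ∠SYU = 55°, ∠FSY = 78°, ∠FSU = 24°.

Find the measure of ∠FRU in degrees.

∠FRU = 95°

1. ∠SFU = 125°  [cyclic SFUY, opposite ∠F+∠Y]
2. ∠FUY = 102°  [cyclic SFUY, opposite ∠S+∠U]
3. ∠FYU = 24°  [same arc FU]
4. ∠FUS = 31°  [△SFU]
5. ∠UFY = 54°  [△FUY]
6. ∠FRU = 95°  [△FRU]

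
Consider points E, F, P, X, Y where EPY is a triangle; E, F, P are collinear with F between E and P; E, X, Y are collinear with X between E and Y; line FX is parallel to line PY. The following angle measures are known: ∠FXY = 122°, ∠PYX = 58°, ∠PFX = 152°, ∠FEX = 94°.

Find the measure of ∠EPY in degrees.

1. ∠EYP = 58°  [X on ray YE]
2. ∠PEY = 94°  [F on EP, X on EY]
3. ∠EPY = 28°  [△EPY]

∠EPY = 28°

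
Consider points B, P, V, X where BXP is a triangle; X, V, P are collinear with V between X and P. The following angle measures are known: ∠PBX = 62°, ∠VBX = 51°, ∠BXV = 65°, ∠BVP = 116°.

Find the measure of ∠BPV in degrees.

∠BPV = 53°

1. ∠BXP = 65°  [V on ray XP]
2. ∠BPX = 53°  [△BXP]
3. ∠BPV = 53°  [V on ray PX]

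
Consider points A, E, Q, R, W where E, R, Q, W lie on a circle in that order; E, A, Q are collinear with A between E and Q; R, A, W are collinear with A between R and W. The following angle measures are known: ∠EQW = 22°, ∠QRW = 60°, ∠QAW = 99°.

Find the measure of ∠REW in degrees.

∠REW = 119°

1. ∠QWR = 59°  [△QAW]
2. ∠RQW = 61°  [△RQW]
3. ∠REW = 119°  [cyclic ERQW, opposite ∠E+∠Q]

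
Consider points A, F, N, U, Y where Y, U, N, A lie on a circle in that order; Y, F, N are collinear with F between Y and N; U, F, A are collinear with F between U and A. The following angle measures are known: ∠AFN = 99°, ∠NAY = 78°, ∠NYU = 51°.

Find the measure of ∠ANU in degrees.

1. ∠UFY = 99°  [vertical angles at F]
2. ∠NUY = 102°  [cyclic YUNA, opposite ∠U+∠A]
3. ∠NAU = 51°  [same arc UN]
4. ∠UNY = 27°  [△YUN]
5. ∠NFU = 81°  [linear pair at F on YN]
6. ∠AUN = 72°  [△UFN]
7. ∠ANU = 57°  [△UNA]

∠ANU = 57°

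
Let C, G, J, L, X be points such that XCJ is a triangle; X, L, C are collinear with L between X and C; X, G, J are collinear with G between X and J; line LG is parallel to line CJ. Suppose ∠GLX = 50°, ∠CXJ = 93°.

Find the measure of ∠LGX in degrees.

1. ∠JCX = 50°  [LG∥CJ, corresponding at L]
2. ∠CJX = 37°  [△XCJ]
3. ∠LGX = 37°  [LG∥CJ, corresponding at G]

∠LGX = 37°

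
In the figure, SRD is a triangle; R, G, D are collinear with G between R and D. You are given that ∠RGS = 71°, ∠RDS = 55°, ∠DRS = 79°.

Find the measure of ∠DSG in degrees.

1. ∠DGS = 109°  [linear pair at G on RD]
2. ∠GDS = 55°  [G on ray DR]
3. ∠DSG = 16°  [△SGD]

∠DSG = 16°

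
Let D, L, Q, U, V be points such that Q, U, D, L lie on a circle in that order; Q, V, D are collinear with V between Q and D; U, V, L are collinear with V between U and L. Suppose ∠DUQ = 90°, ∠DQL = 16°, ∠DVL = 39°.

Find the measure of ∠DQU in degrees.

1. ∠DLQ = 90°  [cyclic QUDL, opposite ∠U+∠L]
2. ∠LDQ = 74°  [△QDL]
3. ∠QVU = 39°  [vertical angles at V]
4. ∠LUQ = 74°  [same arc QL]
5. ∠DQU = 67°  [△QVU]

∠DQU = 67°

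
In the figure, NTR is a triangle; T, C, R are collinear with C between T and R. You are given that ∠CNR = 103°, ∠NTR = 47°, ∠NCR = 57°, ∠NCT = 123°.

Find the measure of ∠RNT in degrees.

∠RNT = 113°

1. ∠CRN = 20°  [△NCR]
2. ∠NRT = 20°  [C on ray RT]
3. ∠RNT = 113°  [△NTR]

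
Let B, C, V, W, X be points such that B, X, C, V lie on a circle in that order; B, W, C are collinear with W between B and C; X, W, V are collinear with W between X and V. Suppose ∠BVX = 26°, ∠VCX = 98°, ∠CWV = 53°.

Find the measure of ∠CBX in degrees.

∠CBX = 55°

1. ∠VBX = 82°  [cyclic BXCV, opposite ∠B+∠C]
2. ∠BWX = 53°  [vertical angles at W]
3. ∠BXV = 72°  [△BXV]
4. ∠CBX = 55°  [△BWX]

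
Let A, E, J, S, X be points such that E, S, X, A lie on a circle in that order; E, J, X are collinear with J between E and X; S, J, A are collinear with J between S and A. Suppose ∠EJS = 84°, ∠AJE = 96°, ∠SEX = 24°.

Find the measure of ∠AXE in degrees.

1. ∠AJX = 84°  [vertical angles at J]
2. ∠SAX = 24°  [same arc SX]
3. ∠AXE = 72°  [△XJA]

∠AXE = 72°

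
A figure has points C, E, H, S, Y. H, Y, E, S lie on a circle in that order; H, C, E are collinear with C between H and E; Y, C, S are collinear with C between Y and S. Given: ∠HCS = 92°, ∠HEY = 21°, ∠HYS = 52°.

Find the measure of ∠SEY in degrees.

∠SEY = 73°

1. ∠ECY = 92°  [vertical angles at C]
2. ∠ECS = 88°  [linear pair at C on HE]
3. ∠EYS = 67°  [△YCE]
4. ∠HES = 52°  [same arc HS]
5. ∠ESY = 40°  [△ECS]
6. ∠SEY = 73°  [△YES]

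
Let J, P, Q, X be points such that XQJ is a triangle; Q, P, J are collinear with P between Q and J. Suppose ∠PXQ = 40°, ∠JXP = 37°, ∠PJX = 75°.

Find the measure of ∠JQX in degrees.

∠JQX = 28°

1. ∠JPX = 68°  [△XPJ]
2. ∠QPX = 112°  [linear pair at P on QJ]
3. ∠PQX = 28°  [△XQP]
4. ∠JQX = 28°  [P on ray QJ]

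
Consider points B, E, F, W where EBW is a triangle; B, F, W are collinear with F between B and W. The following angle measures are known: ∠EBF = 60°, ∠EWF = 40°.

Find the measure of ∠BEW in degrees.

∠BEW = 80°

1. ∠EBW = 60°  [F on ray BW]
2. ∠BWE = 40°  [F on ray WB]
3. ∠BEW = 80°  [△EBW]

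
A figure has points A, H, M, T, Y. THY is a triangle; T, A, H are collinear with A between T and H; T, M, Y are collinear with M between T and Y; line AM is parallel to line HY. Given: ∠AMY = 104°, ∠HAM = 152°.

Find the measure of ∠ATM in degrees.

1. ∠AMT = 76°  [linear pair at M on TY]
2. ∠MAT = 28°  [linear pair at A on TH]
3. ∠ATM = 76°  [△TAM]

∠ATM = 76°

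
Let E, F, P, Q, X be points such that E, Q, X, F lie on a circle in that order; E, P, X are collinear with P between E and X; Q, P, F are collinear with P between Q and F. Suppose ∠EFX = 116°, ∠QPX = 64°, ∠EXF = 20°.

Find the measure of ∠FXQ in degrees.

∠FXQ = 92°

1. ∠FEX = 44°  [△EXF]
2. ∠EPF = 64°  [vertical angles at P]
3. ∠EQF = 20°  [same arc EF]
4. ∠EFQ = 72°  [△EPF]
5. ∠FEQ = 88°  [△EQF]
6. ∠FXQ = 92°  [cyclic EQXF, opposite ∠E+∠X]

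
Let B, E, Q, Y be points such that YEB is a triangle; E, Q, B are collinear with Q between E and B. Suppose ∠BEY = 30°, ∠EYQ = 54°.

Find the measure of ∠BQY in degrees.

∠BQY = 84°

1. ∠QEY = 30°  [Q on ray EB]
2. ∠EQY = 96°  [△YEQ]
3. ∠BQY = 84°  [linear pair at Q on EB]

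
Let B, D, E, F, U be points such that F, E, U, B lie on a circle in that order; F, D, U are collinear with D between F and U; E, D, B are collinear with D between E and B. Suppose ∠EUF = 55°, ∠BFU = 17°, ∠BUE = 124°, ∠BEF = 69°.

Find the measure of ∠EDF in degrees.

1. ∠BEU = 17°  [same arc UB]
2. ∠EDU = 108°  [△EDU]
3. ∠EDF = 72°  [linear pair at D on FU]

∠EDF = 72°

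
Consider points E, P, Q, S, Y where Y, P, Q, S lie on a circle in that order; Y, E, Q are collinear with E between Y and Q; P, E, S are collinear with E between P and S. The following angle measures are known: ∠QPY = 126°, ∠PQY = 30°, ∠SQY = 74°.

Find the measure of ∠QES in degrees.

∠QES = 82°

1. ∠PYQ = 24°  [△YPQ]
2. ∠PSQ = 24°  [same arc PQ]
3. ∠QES = 82°  [△QES]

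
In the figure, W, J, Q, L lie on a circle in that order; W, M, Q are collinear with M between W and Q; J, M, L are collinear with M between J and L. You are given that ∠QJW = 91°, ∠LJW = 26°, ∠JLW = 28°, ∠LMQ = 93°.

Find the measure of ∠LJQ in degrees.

1. ∠LQW = 26°  [same arc WL]
2. ∠JWL = 126°  [△WJL]
3. ∠JLQ = 61°  [△QML]
4. ∠JQL = 54°  [cyclic WJQL, opposite ∠W+∠Q]
5. ∠LJQ = 65°  [△JQL]

∠LJQ = 65°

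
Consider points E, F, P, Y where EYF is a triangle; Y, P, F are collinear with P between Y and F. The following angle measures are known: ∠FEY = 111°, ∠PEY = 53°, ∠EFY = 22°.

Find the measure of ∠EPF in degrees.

1. ∠EYF = 47°  [△EYF]
2. ∠EYP = 47°  [P on ray YF]
3. ∠EPY = 80°  [△EYP]
4. ∠EPF = 100°  [linear pair at P on YF]

∠EPF = 100°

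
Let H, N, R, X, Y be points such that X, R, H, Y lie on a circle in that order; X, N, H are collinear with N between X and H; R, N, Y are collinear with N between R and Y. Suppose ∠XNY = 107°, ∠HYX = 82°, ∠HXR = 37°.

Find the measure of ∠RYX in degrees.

1. ∠HRX = 98°  [cyclic XRHY, opposite ∠R+∠Y]
2. ∠RHX = 45°  [△XRH]
3. ∠RYX = 45°  [same arc XR]

∠RYX = 45°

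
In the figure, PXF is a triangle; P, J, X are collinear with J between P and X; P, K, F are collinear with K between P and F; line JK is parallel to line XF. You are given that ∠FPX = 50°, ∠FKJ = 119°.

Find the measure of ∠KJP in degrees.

1. ∠JPK = 50°  [J on PX, K on PF]
2. ∠JKP = 61°  [linear pair at K on PF]
3. ∠KJP = 69°  [△PJK]

∠KJP = 69°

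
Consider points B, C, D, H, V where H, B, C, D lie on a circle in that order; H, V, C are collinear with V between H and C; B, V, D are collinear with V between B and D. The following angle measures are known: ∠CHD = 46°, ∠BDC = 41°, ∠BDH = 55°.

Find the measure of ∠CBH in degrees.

∠CBH = 84°

1. ∠BHC = 41°  [same arc BC]
2. ∠BCH = 55°  [same arc HB]
3. ∠CBH = 84°  [△HBC]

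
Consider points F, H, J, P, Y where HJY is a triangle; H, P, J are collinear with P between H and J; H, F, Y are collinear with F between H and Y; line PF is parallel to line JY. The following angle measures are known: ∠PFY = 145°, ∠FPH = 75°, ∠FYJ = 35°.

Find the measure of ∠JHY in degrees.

1. ∠HFP = 35°  [linear pair at F on HY]
2. ∠FHP = 70°  [△HPF]
3. ∠JHY = 70°  [P on HJ, F on HY]

∠JHY = 70°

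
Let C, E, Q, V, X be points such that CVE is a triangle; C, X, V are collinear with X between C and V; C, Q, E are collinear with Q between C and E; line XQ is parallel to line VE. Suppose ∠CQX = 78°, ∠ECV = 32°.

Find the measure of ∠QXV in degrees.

∠QXV = 110°

1. ∠CEV = 78°  [XQ∥VE, corresponding at Q]
2. ∠CVE = 70°  [△CVE]
3. ∠CXQ = 70°  [XQ∥VE, corresponding at X]
4. ∠QXV = 110°  [linear pair at X on CV]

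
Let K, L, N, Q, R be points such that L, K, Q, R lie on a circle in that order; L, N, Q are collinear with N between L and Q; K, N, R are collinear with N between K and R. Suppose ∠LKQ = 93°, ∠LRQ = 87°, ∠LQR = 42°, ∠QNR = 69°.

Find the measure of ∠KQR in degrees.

∠KQR = 60°

1. ∠QLR = 51°  [△LQR]
2. ∠KRQ = 69°  [△QNR]
3. ∠QKR = 51°  [same arc QR]
4. ∠KQR = 60°  [△KQR]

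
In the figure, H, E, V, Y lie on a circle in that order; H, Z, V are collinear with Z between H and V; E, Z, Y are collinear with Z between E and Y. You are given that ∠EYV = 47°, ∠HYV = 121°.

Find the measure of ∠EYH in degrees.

∠EYH = 74°

1. ∠EHV = 47°  [same arc EV]
2. ∠HEV = 59°  [cyclic HEVY, opposite ∠E+∠Y]
3. ∠EVH = 74°  [△HEV]
4. ∠EYH = 74°  [same arc HE]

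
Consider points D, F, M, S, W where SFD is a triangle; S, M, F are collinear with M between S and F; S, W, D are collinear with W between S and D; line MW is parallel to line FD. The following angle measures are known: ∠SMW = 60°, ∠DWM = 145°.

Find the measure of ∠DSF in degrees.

1. ∠MWS = 35°  [linear pair at W on SD]
2. ∠MSW = 85°  [△SMW]
3. ∠DSF = 85°  [M on SF, W on SD]

∠DSF = 85°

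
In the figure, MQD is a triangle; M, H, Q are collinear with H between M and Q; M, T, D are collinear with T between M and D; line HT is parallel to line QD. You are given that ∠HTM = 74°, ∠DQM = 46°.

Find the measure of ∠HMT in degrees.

1. ∠MDQ = 74°  [HT∥QD, corresponding at T]
2. ∠DMQ = 60°  [△MQD]
3. ∠HMT = 60°  [H on MQ, T on MD]

∠HMT = 60°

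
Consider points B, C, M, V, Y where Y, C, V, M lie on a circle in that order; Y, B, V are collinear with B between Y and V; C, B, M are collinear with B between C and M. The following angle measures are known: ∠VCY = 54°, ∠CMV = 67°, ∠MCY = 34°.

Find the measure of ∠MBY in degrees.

∠MBY = 101°

1. ∠MVY = 34°  [same arc YM]
2. ∠MBV = 79°  [△VBM]
3. ∠MBY = 101°  [linear pair at B on YV]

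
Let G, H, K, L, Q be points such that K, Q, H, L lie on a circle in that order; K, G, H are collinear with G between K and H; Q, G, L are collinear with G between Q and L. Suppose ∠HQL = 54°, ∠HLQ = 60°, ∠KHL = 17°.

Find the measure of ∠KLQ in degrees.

1. ∠LHQ = 66°  [△QHL]
2. ∠KQL = 17°  [same arc KL]
3. ∠LKQ = 114°  [cyclic KQHL, opposite ∠K+∠H]
4. ∠KLQ = 49°  [△KQL]

∠KLQ = 49°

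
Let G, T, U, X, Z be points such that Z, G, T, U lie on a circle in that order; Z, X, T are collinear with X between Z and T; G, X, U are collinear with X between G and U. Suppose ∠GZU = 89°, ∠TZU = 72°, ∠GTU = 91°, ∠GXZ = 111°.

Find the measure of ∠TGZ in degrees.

∠TGZ = 124°

1. ∠TGU = 72°  [same arc TU]
2. ∠GUT = 17°  [△GTU]
3. ∠GXT = 69°  [linear pair at X on ZT]
4. ∠GTZ = 39°  [△GXT]
5. ∠GZT = 17°  [same arc GT]
6. ∠TGZ = 124°  [△ZGT]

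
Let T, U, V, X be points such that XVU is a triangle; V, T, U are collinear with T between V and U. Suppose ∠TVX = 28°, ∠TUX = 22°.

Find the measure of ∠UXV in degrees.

∠UXV = 130°

1. ∠UVX = 28°  [T on ray VU]
2. ∠VUX = 22°  [T on ray UV]
3. ∠UXV = 130°  [△XVU]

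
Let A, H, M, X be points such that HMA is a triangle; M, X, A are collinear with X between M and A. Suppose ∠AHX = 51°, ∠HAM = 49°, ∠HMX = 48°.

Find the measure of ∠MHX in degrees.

∠MHX = 32°

1. ∠HAX = 49°  [X on ray AM]
2. ∠AXH = 80°  [△HXA]
3. ∠HXM = 100°  [linear pair at X on MA]
4. ∠MHX = 32°  [△HMX]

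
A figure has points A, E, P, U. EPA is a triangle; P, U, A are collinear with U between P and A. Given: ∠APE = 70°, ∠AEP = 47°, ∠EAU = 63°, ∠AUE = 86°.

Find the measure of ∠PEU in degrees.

∠PEU = 16°

1. ∠EPU = 70°  [U on ray PA]
2. ∠EUP = 94°  [linear pair at U on PA]
3. ∠PEU = 16°  [△EPU]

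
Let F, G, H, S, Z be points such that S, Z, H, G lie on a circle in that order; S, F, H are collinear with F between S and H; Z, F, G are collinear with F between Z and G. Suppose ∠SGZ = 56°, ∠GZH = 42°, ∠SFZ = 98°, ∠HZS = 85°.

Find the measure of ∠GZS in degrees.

∠GZS = 43°

1. ∠SHZ = 56°  [same arc SZ]
2. ∠HSZ = 39°  [△SZH]
3. ∠GZS = 43°  [△SFZ]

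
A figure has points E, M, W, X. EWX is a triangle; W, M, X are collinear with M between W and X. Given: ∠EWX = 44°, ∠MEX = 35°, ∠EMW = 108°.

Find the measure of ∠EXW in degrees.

1. ∠EMX = 72°  [linear pair at M on WX]
2. ∠EXM = 73°  [△EMX]
3. ∠EXW = 73°  [M on ray XW]

∠EXW = 73°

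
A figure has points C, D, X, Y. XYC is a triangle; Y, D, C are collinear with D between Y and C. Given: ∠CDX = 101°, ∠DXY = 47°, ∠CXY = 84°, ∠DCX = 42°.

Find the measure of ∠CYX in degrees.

∠CYX = 54°

1. ∠XDY = 79°  [linear pair at D on YC]
2. ∠DYX = 54°  [△XYD]
3. ∠CYX = 54°  [D on ray YC]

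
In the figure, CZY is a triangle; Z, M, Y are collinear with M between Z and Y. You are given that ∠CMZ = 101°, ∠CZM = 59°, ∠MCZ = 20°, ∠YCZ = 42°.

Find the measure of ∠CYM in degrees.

∠CYM = 79°

1. ∠CZY = 59°  [M on ray ZY]
2. ∠CYZ = 79°  [△CZY]
3. ∠CYM = 79°  [M on ray YZ]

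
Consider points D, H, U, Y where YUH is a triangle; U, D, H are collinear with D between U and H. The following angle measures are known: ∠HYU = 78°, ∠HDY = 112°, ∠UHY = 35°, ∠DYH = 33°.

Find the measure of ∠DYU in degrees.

1. ∠HUY = 67°  [△YUH]
2. ∠UDY = 68°  [linear pair at D on UH]
3. ∠DUY = 67°  [D on ray UH]
4. ∠DYU = 45°  [△YUD]

∠DYU = 45°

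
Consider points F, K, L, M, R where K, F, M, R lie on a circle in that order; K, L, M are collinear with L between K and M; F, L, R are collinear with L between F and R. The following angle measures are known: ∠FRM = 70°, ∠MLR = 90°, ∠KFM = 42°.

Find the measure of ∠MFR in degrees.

∠MFR = 22°

1. ∠FKM = 70°  [same arc FM]
2. ∠FLK = 90°  [vertical angles at L]
3. ∠FMK = 68°  [△KFM]
4. ∠FLM = 90°  [linear pair at L on KM]
5. ∠MFR = 22°  [△FLM]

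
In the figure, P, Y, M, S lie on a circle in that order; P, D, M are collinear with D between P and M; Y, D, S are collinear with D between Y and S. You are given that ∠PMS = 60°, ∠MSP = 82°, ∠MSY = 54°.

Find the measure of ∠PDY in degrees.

∠PDY = 66°

1. ∠PYS = 60°  [same arc PS]
2. ∠MPY = 54°  [same arc YM]
3. ∠PDY = 66°  [△PDY]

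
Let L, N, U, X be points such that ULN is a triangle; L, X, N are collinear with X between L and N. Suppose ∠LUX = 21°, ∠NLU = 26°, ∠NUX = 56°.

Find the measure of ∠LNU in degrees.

1. ∠ULX = 26°  [X on ray LN]
2. ∠LXU = 133°  [△ULX]
3. ∠NXU = 47°  [linear pair at X on LN]
4. ∠UNX = 77°  [△UXN]
5. ∠LNU = 77°  [X on ray NL]

∠LNU = 77°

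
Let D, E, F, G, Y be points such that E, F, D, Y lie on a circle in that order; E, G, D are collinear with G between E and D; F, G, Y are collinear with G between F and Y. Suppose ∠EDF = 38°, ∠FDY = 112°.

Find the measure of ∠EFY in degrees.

1. ∠EYF = 38°  [same arc EF]
2. ∠FEY = 68°  [cyclic EFDY, opposite ∠E+∠D]
3. ∠EFY = 74°  [△EFY]

∠EFY = 74°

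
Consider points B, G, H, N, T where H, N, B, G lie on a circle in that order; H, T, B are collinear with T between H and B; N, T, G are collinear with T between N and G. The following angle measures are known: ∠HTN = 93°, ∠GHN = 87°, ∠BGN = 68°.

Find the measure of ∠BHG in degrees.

∠BHG = 19°

1. ∠GBN = 93°  [cyclic HNBG, opposite ∠H+∠B]
2. ∠BNG = 19°  [△NBG]
3. ∠BHG = 19°  [same arc BG]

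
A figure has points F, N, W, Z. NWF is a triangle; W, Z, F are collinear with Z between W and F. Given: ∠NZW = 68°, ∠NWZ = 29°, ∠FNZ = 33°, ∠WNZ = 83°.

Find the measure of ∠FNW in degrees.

∠FNW = 116°

1. ∠FZN = 112°  [linear pair at Z on WF]
2. ∠FWN = 29°  [Z on ray WF]
3. ∠NFZ = 35°  [△NZF]
4. ∠NFW = 35°  [Z on ray FW]
5. ∠FNW = 116°  [△NWF]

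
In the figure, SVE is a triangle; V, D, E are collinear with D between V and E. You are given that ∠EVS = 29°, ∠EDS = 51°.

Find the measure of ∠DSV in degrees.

1. ∠DVS = 29°  [D on ray VE]
2. ∠SDV = 129°  [linear pair at D on VE]
3. ∠DSV = 22°  [△SVD]

∠DSV = 22°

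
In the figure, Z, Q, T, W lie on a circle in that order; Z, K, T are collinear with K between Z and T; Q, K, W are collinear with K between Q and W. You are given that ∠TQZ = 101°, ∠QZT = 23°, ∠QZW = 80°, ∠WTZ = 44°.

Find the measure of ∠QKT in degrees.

1. ∠QTZ = 56°  [△ZQT]
2. ∠QWT = 23°  [same arc QT]
3. ∠QTW = 100°  [cyclic ZQTW, opposite ∠Z+∠T]
4. ∠TQW = 57°  [△QTW]
5. ∠QKT = 67°  [△QKT]

∠QKT = 67°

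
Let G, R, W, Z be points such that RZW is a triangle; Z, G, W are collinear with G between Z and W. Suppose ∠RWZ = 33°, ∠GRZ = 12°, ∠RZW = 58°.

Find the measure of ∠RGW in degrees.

1. ∠GZR = 58°  [G on ray ZW]
2. ∠RGZ = 110°  [△RZG]
3. ∠RGW = 70°  [linear pair at G on ZW]

∠RGW = 70°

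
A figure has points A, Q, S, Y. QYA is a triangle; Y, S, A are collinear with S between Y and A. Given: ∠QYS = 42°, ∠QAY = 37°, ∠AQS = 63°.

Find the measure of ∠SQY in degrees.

1. ∠QAS = 37°  [S on ray AY]
2. ∠ASQ = 80°  [△QSA]
3. ∠QSY = 100°  [linear pair at S on YA]
4. ∠SQY = 38°  [△QYS]

∠SQY = 38°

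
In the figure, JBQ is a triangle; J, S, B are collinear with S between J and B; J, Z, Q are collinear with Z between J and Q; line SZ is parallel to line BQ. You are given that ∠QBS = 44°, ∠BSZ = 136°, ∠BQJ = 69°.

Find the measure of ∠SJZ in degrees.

∠SJZ = 67°

1. ∠JSZ = 44°  [linear pair at S on JB]
2. ∠JZS = 69°  [SZ∥BQ, corresponding at Z]
3. ∠SJZ = 67°  [△JSZ]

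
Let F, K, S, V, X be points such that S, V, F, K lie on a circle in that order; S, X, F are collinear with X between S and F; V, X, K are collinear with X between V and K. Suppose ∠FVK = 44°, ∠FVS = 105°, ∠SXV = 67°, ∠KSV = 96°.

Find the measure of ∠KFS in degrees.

∠KFS = 61°

1. ∠FSK = 44°  [same arc FK]
2. ∠FKS = 75°  [cyclic SVFK, opposite ∠V+∠K]
3. ∠KFS = 61°  [△SFK]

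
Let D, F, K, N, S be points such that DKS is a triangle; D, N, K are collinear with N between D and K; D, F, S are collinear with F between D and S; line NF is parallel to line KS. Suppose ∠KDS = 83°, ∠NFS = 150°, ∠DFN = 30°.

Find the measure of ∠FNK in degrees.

1. ∠FDN = 83°  [N on DK, F on DS]
2. ∠DNF = 67°  [△DNF]
3. ∠FNK = 113°  [linear pair at N on DK]

∠FNK = 113°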